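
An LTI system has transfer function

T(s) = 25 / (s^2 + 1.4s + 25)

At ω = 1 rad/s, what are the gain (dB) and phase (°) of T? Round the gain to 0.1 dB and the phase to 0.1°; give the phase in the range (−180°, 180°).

0.3 dB, -3.3°

At s = jω = j1:
quadratic: (j1)² + 1.4·j1 + 25 = 24 + j1.4 → |·| ≈ 24.041, ∠ ≈ 3.34°
|T| = 25 / 24.041 ≈ 1.0399
Gain = 20 log₁₀(1.0399) ≈ 0.34 dB
∠T = 0.00° − 3.34° = -3.34°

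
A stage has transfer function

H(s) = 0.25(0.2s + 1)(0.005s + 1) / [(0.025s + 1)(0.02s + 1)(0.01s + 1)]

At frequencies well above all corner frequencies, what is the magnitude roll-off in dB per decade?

Each pole contributes −20 dB/decade at high frequency; each zero contributes +20 dB/decade.
Net: 2 zero(s) − 3 pole(s) → -20 dB/decade.

-20 dB/decade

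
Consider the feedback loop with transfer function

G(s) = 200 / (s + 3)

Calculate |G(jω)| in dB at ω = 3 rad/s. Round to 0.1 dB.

Substitute s = j3:
Numerator: 200 = 200 + j0
Denominator: (j3) + 3 = 3 + j3
|N| = √(200² + 0²) ≈ 200, ∠N ≈ 0.00°
|D| = √(3² + 3²) ≈ 4.2426, ∠D ≈ 45.00°
|G| = 200 / 4.2426 ≈ 47.141
Gain = 20 log₁₀(47.141) ≈ 33.47 dB

33.5 dB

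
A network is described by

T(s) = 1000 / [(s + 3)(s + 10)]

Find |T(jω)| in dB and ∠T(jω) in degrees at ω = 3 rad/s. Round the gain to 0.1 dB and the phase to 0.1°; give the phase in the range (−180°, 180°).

At s = jω = j3:
pole (s+3): 3 + j3 → |·| = √(3²+3²) = √18 ≈ 4.2426, ∠ = arctan(3/3) ≈ 45.00°
pole (s+10): 10 + j3 → |·| = √(10²+3²) = √109 ≈ 10.44, ∠ = arctan(3/10) ≈ 16.70°
|T| = 1000 / 44.293 ≈ 22.577
Gain = 20 log₁₀(22.577) ≈ 27.07 dB
∠T = 0.00° − 61.70° = -61.70°

27.1 dB, -61.7°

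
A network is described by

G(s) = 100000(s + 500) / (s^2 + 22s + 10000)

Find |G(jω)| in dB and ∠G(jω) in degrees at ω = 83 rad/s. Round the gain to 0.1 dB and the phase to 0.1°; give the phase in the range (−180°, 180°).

83.0 dB, -21.0°

At s = jω = j83:
zero (s+500): 500 + j83 → |·| = √(500²+83²) = √256889 ≈ 506.84, ∠ = arctan(83/500) ≈ 9.43°
quadratic: (j83)² + 22·j83 + 10000 = 3111 + j1826 → |·| ≈ 3607.3, ∠ ≈ 30.41°
|G| = 100000 · 506.84 / 3607.3 ≈ 14050
Gain = 20 log₁₀(14050) ≈ 82.95 dB
∠G = 9.43° − 30.41° = -20.98°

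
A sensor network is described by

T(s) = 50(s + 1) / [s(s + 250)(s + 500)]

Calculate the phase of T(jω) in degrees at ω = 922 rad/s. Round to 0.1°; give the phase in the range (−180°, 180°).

-136.4°

At s = jω = j922:
zero (s+1): 1 + j922 → |·| = √(1²+922²) = √850085 ≈ 922, ∠ = arctan(922/1) ≈ 89.94°
pole (s+250): 250 + j922 → |·| = √(250²+922²) = √912584 ≈ 955.29, ∠ = arctan(922/250) ≈ 74.83°
pole (s+500): 500 + j922 → |·| = √(500²+922²) = √1100084 ≈ 1048.8, ∠ = arctan(922/500) ≈ 61.53°
pole at origin: |s| = 922, ∠ = 90.00° (in denominator)
∠T = 89.94° − 226.36° = -136.42°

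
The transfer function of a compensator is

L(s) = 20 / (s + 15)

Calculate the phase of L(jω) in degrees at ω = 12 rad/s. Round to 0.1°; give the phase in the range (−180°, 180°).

-38.7°

At s = jω = j12:
pole (s+15): 15 + j12 → |·| = √(15²+12²) = √369 ≈ 19.209, ∠ = arctan(12/15) ≈ 38.66°
∠L = 0.00° − 38.66° = -38.66°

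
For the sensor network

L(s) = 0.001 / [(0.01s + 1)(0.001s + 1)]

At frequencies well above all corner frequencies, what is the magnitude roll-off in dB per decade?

-40 dB/decade

Each pole contributes −20 dB/decade at high frequency; each zero contributes +20 dB/decade.
Net: 0 zero(s) − 2 pole(s) → -40 dB/decade.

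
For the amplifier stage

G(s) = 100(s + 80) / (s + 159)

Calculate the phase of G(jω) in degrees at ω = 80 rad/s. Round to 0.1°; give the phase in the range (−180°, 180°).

18.3°

At s = jω = j80:
zero (s+80): 80 + j80 → |·| = √(80²+80²) = √12800 ≈ 113.14, ∠ = arctan(80/80) ≈ 45.00°
pole (s+159): 159 + j80 → |·| = √(159²+80²) = √31681 ≈ 177.99, ∠ = arctan(80/159) ≈ 26.71°
∠G = 45.00° − 26.71° = 18.29°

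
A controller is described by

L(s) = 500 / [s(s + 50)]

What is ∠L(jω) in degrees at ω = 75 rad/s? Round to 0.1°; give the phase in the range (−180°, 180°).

-146.3°

At s = jω = j75:
pole (s+50): 50 + j75 → |·| = √(50²+75²) = √8125 ≈ 90.139, ∠ = arctan(75/50) ≈ 56.31°
pole at origin: |s| = 75, ∠ = 90.00° (in denominator)
∠L = 0.00° − 146.31° = -146.31°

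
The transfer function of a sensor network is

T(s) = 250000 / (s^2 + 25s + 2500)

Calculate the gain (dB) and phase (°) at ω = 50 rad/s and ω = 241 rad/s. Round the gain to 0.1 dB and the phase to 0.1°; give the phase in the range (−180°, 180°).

ω = 50: 46.0 dB, -90.0°; ω = 241: 13.0 dB, -173.8°

At s = jω = j50:
quadratic: (j50)² + 25·j50 + 2500 = 0 + j1250 → |·| ≈ 1250, ∠ ≈ 90.00°
|T| = 250000 / 1250 ≈ 200
Gain = 20 log₁₀(200) ≈ 46.02 dB
∠T = 0.00° − 90.00° = -90.00°

At s = jω = j241:
quadratic: (j241)² + 25·j241 + 2500 = -55581 + j6025 → |·| ≈ 55907, ∠ ≈ 173.81°
|T| = 250000 / 55907 ≈ 4.4717
Gain = 20 log₁₀(4.4717) ≈ 13.01 dB
∠T = 0.00° − 173.81° = -173.81°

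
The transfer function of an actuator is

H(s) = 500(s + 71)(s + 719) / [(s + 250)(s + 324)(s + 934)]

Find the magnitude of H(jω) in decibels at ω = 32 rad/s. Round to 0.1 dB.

At s = jω = j32:
zero (s+71): 71 + j32 → |·| = √(71²+32²) = √6065 ≈ 77.878, ∠ = arctan(32/71) ≈ 24.26°
zero (s+719): 719 + j32 → |·| = √(719²+32²) = √517985 ≈ 719.71, ∠ = arctan(32/719) ≈ 2.55°
pole (s+250): 250 + j32 → |·| = √(250²+32²) = √63524 ≈ 252.04, ∠ = arctan(32/250) ≈ 7.29°
pole (s+324): 324 + j32 → |·| = √(324²+32²) = √106000 ≈ 325.58, ∠ = arctan(32/324) ≈ 5.64°
pole (s+934): 934 + j32 → |·| = √(934²+32²) = √873380 ≈ 934.55, ∠ = arctan(32/934) ≈ 1.96°
|H| = 500 · 56050 / 7.6688e+07 ≈ 0.36544
Gain = 20 log₁₀(0.36544) ≈ -8.74 dB

-8.7 dB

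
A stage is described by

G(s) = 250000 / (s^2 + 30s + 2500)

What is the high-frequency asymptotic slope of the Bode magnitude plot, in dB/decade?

-40 dB/decade

Each pole contributes −20 dB/decade at high frequency; each zero contributes +20 dB/decade.
Net: 0 zero(s) − 2 pole(s) → -40 dB/decade.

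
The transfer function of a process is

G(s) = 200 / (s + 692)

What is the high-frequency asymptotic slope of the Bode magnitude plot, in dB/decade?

Each pole contributes −20 dB/decade at high frequency; each zero contributes +20 dB/decade.
Net: 0 zero(s) − 1 pole(s) → -20 dB/decade.

-20 dB/decade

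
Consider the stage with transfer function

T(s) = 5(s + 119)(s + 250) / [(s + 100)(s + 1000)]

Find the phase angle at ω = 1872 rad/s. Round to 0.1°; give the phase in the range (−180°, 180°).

At s = jω = j1872:
zero (s+119): 119 + j1872 → |·| = √(119²+1872²) = √3518545 ≈ 1875.8, ∠ = arctan(1872/119) ≈ 86.36°
zero (s+250): 250 + j1872 → |·| = √(250²+1872²) = √3566884 ≈ 1888.6, ∠ = arctan(1872/250) ≈ 82.39°
pole (s+100): 100 + j1872 → |·| = √(100²+1872²) = √3514384 ≈ 1874.7, ∠ = arctan(1872/100) ≈ 86.94°
pole (s+1000): 1000 + j1872 → |·| = √(1000²+1872²) = √4504384 ≈ 2122.4, ∠ = arctan(1872/1000) ≈ 61.89°
∠T = 168.75° − 148.83° = 19.92°

19.9°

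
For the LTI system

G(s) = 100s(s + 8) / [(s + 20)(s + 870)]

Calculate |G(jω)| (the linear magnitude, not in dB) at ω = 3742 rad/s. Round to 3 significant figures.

At s = jω = j3742:
zero (s+8): 8 + j3742 → |·| = √(8²+3742²) = √14002628 ≈ 3742, ∠ = arctan(3742/8) ≈ 89.88°
zero at origin: s = j3742 → |·| = 3742, ∠ = 90.00°
pole (s+20): 20 + j3742 → |·| = √(20²+3742²) = √14002964 ≈ 3742.1, ∠ = arctan(3742/20) ≈ 89.69°
pole (s+870): 870 + j3742 → |·| = √(870²+3742²) = √14759464 ≈ 3841.8, ∠ = arctan(3742/870) ≈ 76.91°
|G| = 100 · 1.4003e+07 / 1.4376e+07 ≈ 97.405

97.4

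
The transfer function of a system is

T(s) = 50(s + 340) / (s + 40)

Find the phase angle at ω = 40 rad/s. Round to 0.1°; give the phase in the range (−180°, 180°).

-38.3°

At s = jω = j40:
zero (s+340): 340 + j40 → |·| = √(340²+40²) = √117200 ≈ 342.34, ∠ = arctan(40/340) ≈ 6.71°
pole (s+40): 40 + j40 → |·| = √(40²+40²) = √3200 ≈ 56.569, ∠ = arctan(40/40) ≈ 45.00°
∠T = 6.71° − 45.00° = -38.29°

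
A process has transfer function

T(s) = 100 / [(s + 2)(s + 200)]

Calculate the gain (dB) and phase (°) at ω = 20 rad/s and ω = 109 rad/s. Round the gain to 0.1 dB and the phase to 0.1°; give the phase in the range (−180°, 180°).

At s = jω = j20:
pole (s+2): 2 + j20 → |·| = √(2²+20²) = √404 ≈ 20.1, ∠ = arctan(20/2) ≈ 84.29°
pole (s+200): 200 + j20 → |·| = √(200²+20²) = √40400 ≈ 201, ∠ = arctan(20/200) ≈ 5.71°
|T| = 100 / 4040.1 ≈ 0.024752
Gain = 20 log₁₀(0.024752) ≈ -32.13 dB
∠T = 0.00° − 90.00° = -90.00°

At s = jω = j109:
pole (s+2): 2 + j109 → |·| = √(2²+109²) = √11885 ≈ 109.02, ∠ = arctan(109/2) ≈ 88.95°
pole (s+200): 200 + j109 → |·| = √(200²+109²) = √51881 ≈ 227.77, ∠ = arctan(109/200) ≈ 28.59°
|T| = 100 / 24831 ≈ 0.0040272
Gain = 20 log₁₀(0.0040272) ≈ -47.90 dB
∠T = 0.00° − 117.54° = -117.54°

ω = 20: -32.1 dB, -90.0°; ω = 109: -47.9 dB, -117.5°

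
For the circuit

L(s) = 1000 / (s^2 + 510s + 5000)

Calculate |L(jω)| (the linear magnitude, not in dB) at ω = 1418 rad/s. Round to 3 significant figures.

0.000469

Substitute s = j1418:
Numerator: 1000 = 1000 + j0
Denominator: (j1418)^2 + 510(j1418) + 5000 = -2005724 + j723180
|N| = √(1000² + 0²) ≈ 1000, ∠N ≈ 0.00°
|D| = √(2005724² + 723180²) ≈ 2.1321e+06, ∠D ≈ 160.17°
|L| = 1000 / 2.1321e+06 ≈ 0.00046902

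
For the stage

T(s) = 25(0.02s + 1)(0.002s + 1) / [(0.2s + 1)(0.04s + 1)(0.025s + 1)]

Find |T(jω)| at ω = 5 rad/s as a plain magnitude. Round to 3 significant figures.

17.3

At ω = 5 rad/s:
zero (1 + j5·0.02) = 1 + j0.1 → |·| ≈ 1.005, ∠ ≈ 5.71°
zero (1 + j5·0.002) = 1 + j0.01 → |·| ≈ 1, ∠ ≈ 0.57°
pole (1 + j5·0.2) = 1 + j1 → |·| ≈ 1.4142, ∠ ≈ 45.00°
pole (1 + j5·0.04) = 1 + j0.2 → |·| ≈ 1.0198, ∠ ≈ 11.31°
pole (1 + j5·0.025) = 1 + j0.125 → |·| ≈ 1.0078, ∠ ≈ 7.13°
|T| = 25 · 1.005 · 1 / (1.4142 · 1.0198 · 1.0078) ≈ 17.286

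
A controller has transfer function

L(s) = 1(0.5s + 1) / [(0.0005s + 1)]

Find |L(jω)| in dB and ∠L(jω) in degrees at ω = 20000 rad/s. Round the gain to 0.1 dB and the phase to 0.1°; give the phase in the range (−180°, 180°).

60.0 dB, 5.7°

At ω = 20000 rad/s:
zero (1 + j20000·0.5) = 1 + j10000 → |·| ≈ 10000, ∠ ≈ 89.99°
pole (1 + j20000·0.0005) = 1 + j10 → |·| ≈ 10.05, ∠ ≈ 84.29°
|L| = 1 · 10000 / (10.05) ≈ 995.02
Gain = 20 log₁₀(995.02) ≈ 59.96 dB
∠L = (89.99°) − (84.29°) = 5.70°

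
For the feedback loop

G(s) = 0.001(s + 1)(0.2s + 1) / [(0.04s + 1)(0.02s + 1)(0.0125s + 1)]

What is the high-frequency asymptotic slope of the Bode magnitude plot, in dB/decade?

Each pole contributes −20 dB/decade at high frequency; each zero contributes +20 dB/decade.
Net: 2 zero(s) − 3 pole(s) → -20 dB/decade.

-20 dB/decade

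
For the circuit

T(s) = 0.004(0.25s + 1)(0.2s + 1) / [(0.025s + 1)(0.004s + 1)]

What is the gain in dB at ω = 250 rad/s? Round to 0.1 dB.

2.9 dB

At ω = 250 rad/s:
zero (1 + j250·0.25) = 1 + j62.5 → |·| ≈ 62.508, ∠ ≈ 89.08°
zero (1 + j250·0.2) = 1 + j50 → |·| ≈ 50.01, ∠ ≈ 88.85°
pole (1 + j250·0.025) = 1 + j6.25 → |·| ≈ 6.3295, ∠ ≈ 80.91°
pole (1 + j250·0.004) = 1 + j1 → |·| ≈ 1.4142, ∠ ≈ 45.00°
|T| = 0.004 · 62.508 · 50.01 / (6.3295 · 1.4142) ≈ 1.3969
Gain = 20 log₁₀(1.3969) ≈ 2.90 dB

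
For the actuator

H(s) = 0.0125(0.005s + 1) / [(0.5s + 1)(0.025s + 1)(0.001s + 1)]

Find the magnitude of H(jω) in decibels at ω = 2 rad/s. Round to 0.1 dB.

-41.1 dB

At ω = 2 rad/s:
zero (1 + j2·0.005) = 1 + j0.01 → |·| ≈ 1, ∠ ≈ 0.57°
pole (1 + j2·0.5) = 1 + j1 → |·| ≈ 1.4142, ∠ ≈ 45.00°
pole (1 + j2·0.025) = 1 + j0.05 → |·| ≈ 1.0012, ∠ ≈ 2.86°
pole (1 + j2·0.001) = 1 + j0.002 → |·| ≈ 1, ∠ ≈ 0.11°
|H| = 0.0125 · 1 / (1.4142 · 1.0012 · 1) ≈ 0.0088283
Gain = 20 log₁₀(0.0088283) ≈ -41.08 dB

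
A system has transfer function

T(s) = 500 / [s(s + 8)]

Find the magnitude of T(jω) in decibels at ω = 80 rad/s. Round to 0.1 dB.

At s = jω = j80:
pole (s+8): 8 + j80 → |·| = √(8²+80²) = √6464 ≈ 80.399, ∠ = arctan(80/8) ≈ 84.29°
pole at origin: |s| = 80, ∠ = 90.00° (in denominator)
|T| = 500 / 6431.9 ≈ 0.077738
Gain = 20 log₁₀(0.077738) ≈ -22.19 dB

-22.2 dB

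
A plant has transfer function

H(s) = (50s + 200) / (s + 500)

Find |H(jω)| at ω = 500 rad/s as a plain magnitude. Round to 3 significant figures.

Substitute s = j500:
Numerator: 50(j500) + 200 = 200 + j25000
Denominator: (j500) + 500 = 500 + j500
|N| = √(200² + 25000²) ≈ 25001, ∠N ≈ 89.54°
|D| = √(500² + 500²) ≈ 707.11, ∠D ≈ 45.00°
|H| = 25001 / 707.11 ≈ 35.357

35.4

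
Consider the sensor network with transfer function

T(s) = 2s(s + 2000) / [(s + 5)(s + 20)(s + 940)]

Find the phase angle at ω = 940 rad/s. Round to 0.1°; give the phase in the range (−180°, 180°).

-108.3°

At s = jω = j940:
zero (s+2000): 2000 + j940 → |·| = √(2000²+940²) = √4883600 ≈ 2209.9, ∠ = arctan(940/2000) ≈ 25.17°
zero at origin: s = j940 → |·| = 940, ∠ = 90.00°
pole (s+5): 5 + j940 → |·| = √(5²+940²) = √883625 ≈ 940.01, ∠ = arctan(940/5) ≈ 89.70°
pole (s+20): 20 + j940 → |·| = √(20²+940²) = √884000 ≈ 940.21, ∠ = arctan(940/20) ≈ 88.78°
pole (s+940): 940 + j940 → |·| = √(940²+940²) = √1767200 ≈ 1329.4, ∠ = arctan(940/940) ≈ 45.00°
∠T = 115.17° − 223.48° = -108.31°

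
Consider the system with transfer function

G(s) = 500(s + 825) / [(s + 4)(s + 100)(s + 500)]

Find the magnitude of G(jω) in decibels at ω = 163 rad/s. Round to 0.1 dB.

At s = jω = j163:
zero (s+825): 825 + j163 → |·| = √(825²+163²) = √707194 ≈ 840.95, ∠ = arctan(163/825) ≈ 11.18°
pole (s+4): 4 + j163 → |·| = √(4²+163²) = √26585 ≈ 163.05, ∠ = arctan(163/4) ≈ 88.59°
pole (s+100): 100 + j163 → |·| = √(100²+163²) = √36569 ≈ 191.23, ∠ = arctan(163/100) ≈ 58.47°
pole (s+500): 500 + j163 → |·| = √(500²+163²) = √276569 ≈ 525.9, ∠ = arctan(163/500) ≈ 18.06°
|G| = 500 · 840.95 / 1.6398e+07 ≈ 0.025642
Gain = 20 log₁₀(0.025642) ≈ -31.82 dB

-31.8 dB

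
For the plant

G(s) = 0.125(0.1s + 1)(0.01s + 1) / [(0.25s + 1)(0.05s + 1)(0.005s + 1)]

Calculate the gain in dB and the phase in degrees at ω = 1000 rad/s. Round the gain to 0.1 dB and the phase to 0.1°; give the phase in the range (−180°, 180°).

-54.1 dB, -83.6°

At ω = 1000 rad/s:
zero (1 + j1000·0.1) = 1 + j100 → |·| ≈ 100, ∠ ≈ 89.43°
zero (1 + j1000·0.01) = 1 + j10 → |·| ≈ 10.05, ∠ ≈ 84.29°
pole (1 + j1000·0.25) = 1 + j250 → |·| ≈ 250, ∠ ≈ 89.77°
pole (1 + j1000·0.05) = 1 + j50 → |·| ≈ 50.01, ∠ ≈ 88.85°
pole (1 + j1000·0.005) = 1 + j5 → |·| ≈ 5.099, ∠ ≈ 78.69°
|G| = 0.125 · 100 · 10.05 / (250 · 50.01 · 5.099) ≈ 0.0019706
Gain = 20 log₁₀(0.0019706) ≈ -54.11 dB
∠G = (89.43° + 84.29°) − (89.77° + 88.85° + 78.69°) = -83.59°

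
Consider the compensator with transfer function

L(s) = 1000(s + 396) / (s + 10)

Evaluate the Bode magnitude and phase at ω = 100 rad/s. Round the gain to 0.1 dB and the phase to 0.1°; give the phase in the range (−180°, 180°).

72.2 dB, -70.1°

At s = jω = j100:
zero (s+396): 396 + j100 → |·| = √(396²+100²) = √166816 ≈ 408.43, ∠ = arctan(100/396) ≈ 14.17°
pole (s+10): 10 + j100 → |·| = √(10²+100²) = √10100 ≈ 100.5, ∠ = arctan(100/10) ≈ 84.29°
|L| = 1000 · 408.43 / 100.5 ≈ 4064
Gain = 20 log₁₀(4064) ≈ 72.18 dB
∠L = 14.17° − 84.29° = -70.12°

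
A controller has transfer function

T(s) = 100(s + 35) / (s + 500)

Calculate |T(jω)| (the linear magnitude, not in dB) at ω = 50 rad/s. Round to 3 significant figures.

At s = jω = j50:
zero (s+35): 35 + j50 → |·| = √(35²+50²) = √3725 ≈ 61.033, ∠ = arctan(50/35) ≈ 55.01°
pole (s+500): 500 + j50 → |·| = √(500²+50²) = √252500 ≈ 502.49, ∠ = arctan(50/500) ≈ 5.71°
|T| = 100 · 61.033 / 502.49 ≈ 12.146

12.1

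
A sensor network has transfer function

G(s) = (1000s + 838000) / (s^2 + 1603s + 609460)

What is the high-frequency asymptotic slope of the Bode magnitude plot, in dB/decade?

Each pole contributes −20 dB/decade at high frequency; each zero contributes +20 dB/decade.
Net: 1 zero(s) − 2 pole(s) → -20 dB/decade.

-20 dB/decade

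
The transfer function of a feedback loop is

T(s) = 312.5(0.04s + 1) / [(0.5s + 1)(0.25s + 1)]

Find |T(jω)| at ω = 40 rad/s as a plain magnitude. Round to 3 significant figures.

At ω = 40 rad/s:
zero (1 + j40·0.04) = 1 + j1.6 → |·| ≈ 1.8868, ∠ ≈ 57.99°
pole (1 + j40·0.5) = 1 + j20 → |·| ≈ 20.025, ∠ ≈ 87.14°
pole (1 + j40·0.25) = 1 + j10 → |·| ≈ 10.05, ∠ ≈ 84.29°
|T| = 312.5 · 1.8868 / (20.025 · 10.05) ≈ 2.9298

2.93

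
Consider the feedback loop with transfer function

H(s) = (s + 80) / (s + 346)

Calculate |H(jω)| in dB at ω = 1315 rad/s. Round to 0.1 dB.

At s = jω = j1315:
zero (s+80): 80 + j1315 → |·| = √(80²+1315²) = √1735625 ≈ 1317.4, ∠ = arctan(1315/80) ≈ 86.52°
pole (s+346): 346 + j1315 → |·| = √(346²+1315²) = √1848941 ≈ 1359.8, ∠ = arctan(1315/346) ≈ 75.26°
|H| = 1 · 1317.4 / 1359.8 ≈ 0.96882
Gain = 20 log₁₀(0.96882) ≈ -0.28 dB

-0.3 dB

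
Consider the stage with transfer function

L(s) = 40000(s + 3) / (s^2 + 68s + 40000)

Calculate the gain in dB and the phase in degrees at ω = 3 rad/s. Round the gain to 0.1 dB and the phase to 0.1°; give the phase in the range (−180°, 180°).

12.6 dB, 44.7°

At s = jω = j3:
zero (s+3): 3 + j3 → |·| = √(3²+3²) = √18 ≈ 4.2426, ∠ = arctan(3/3) ≈ 45.00°
quadratic: (j3)² + 68·j3 + 40000 = 39991 + j204 → |·| ≈ 39992, ∠ ≈ 0.29°
|L| = 40000 · 4.2426 / 39992 ≈ 4.2434
Gain = 20 log₁₀(4.2434) ≈ 12.55 dB
∠L = 45.00° − 0.29° = 44.71°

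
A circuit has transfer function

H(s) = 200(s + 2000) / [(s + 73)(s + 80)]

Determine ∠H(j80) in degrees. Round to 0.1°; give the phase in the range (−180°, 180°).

At s = jω = j80:
zero (s+2000): 2000 + j80 → |·| = √(2000²+80²) = √4006400 ≈ 2001.6, ∠ = arctan(80/2000) ≈ 2.29°
pole (s+73): 73 + j80 → |·| = √(73²+80²) = √11729 ≈ 108.3, ∠ = arctan(80/73) ≈ 47.62°
pole (s+80): 80 + j80 → |·| = √(80²+80²) = √12800 ≈ 113.14, ∠ = arctan(80/80) ≈ 45.00°
∠H = 2.29° − 92.62° = -90.33°

-90.3°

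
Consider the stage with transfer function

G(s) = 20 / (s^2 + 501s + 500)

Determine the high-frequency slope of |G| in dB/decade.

Each pole contributes −20 dB/decade at high frequency; each zero contributes +20 dB/decade.
Net: 0 zero(s) − 2 pole(s) → -40 dB/decade.

-40 dB/decade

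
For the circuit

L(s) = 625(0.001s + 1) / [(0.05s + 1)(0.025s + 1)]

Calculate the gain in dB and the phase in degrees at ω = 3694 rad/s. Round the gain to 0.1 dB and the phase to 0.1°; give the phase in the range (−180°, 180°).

-17.1 dB, -104.2°

At ω = 3694 rad/s:
zero (1 + j3694·0.001) = 1 + j3.694 → |·| ≈ 3.827, ∠ ≈ 74.85°
pole (1 + j3694·0.05) = 1 + j184.7 → |·| ≈ 184.7, ∠ ≈ 89.69°
pole (1 + j3694·0.025) = 1 + j92.35 → |·| ≈ 92.355, ∠ ≈ 89.38°
|L| = 625 · 3.827 / (184.7 · 92.355) ≈ 0.14022
Gain = 20 log₁₀(0.14022) ≈ -17.06 dB
∠L = (74.85°) − (89.69° + 89.38°) = -104.22°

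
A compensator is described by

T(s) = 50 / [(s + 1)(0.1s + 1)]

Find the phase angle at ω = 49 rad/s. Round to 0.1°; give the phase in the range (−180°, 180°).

-167.3°

At ω = 49 rad/s:
pole (1 + j49·1) = 1 + j49 → |·| ≈ 49.01, ∠ ≈ 88.83°
pole (1 + j49·0.1) = 1 + j4.9 → |·| ≈ 5.001, ∠ ≈ 78.47°
∠T = (0°) − (88.83° + 78.47°) = -167.30°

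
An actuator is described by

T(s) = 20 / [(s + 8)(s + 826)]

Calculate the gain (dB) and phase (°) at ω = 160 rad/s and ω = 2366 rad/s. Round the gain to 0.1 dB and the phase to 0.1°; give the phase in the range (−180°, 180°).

ω = 160: -76.6 dB, -98.1°; ω = 2366: -109.4 dB, -160.6°

At s = jω = j160:
pole (s+8): 8 + j160 → |·| = √(8²+160²) = √25664 ≈ 160.2, ∠ = arctan(160/8) ≈ 87.14°
pole (s+826): 826 + j160 → |·| = √(826²+160²) = √707876 ≈ 841.35, ∠ = arctan(160/826) ≈ 10.96°
|T| = 20 / 1.3478e+05 ≈ 0.00014839
Gain = 20 log₁₀(0.00014839) ≈ -76.57 dB
∠T = 0.00° − 98.10° = -98.10°

At s = jω = j2366:
pole (s+8): 8 + j2366 → |·| = √(8²+2366²) = √5598020 ≈ 2366, ∠ = arctan(2366/8) ≈ 89.81°
pole (s+826): 826 + j2366 → |·| = √(826²+2366²) = √6280232 ≈ 2506, ∠ = arctan(2366/826) ≈ 70.76°
|T| = 20 / 5.9292e+06 ≈ 3.3731e-06
Gain = 20 log₁₀(3.3731e-06) ≈ -109.44 dB
∠T = 0.00° − 160.57° = -160.57°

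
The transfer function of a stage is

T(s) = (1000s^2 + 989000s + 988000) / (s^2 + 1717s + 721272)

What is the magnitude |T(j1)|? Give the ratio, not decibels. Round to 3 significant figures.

Substitute s = j1:
Numerator: 1000(j1)^2 + 989000(j1) + 988000 = 987000 + j989000
Denominator: (j1)^2 + 1717(j1) + 721272 = 721271 + j1717
|N| = √(987000² + 989000²) ≈ 1.3972e+06, ∠N ≈ 45.06°
|D| = √(721271² + 1717²) ≈ 7.2127e+05, ∠D ≈ 0.14°
|T| = 1.3972e+06 / 7.2127e+05 ≈ 1.9371

1.94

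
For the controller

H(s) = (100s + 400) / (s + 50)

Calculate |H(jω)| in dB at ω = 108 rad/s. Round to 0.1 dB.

39.2 dB

Substitute s = j108:
Numerator: 100(j108) + 400 = 400 + j10800
Denominator: (j108) + 50 = 50 + j108
|N| = √(400² + 10800²) ≈ 10807, ∠N ≈ 87.88°
|D| = √(50² + 108²) ≈ 119.01, ∠D ≈ 65.16°
|H| = 10807 / 119.01 ≈ 90.807
Gain = 20 log₁₀(90.807) ≈ 39.16 dB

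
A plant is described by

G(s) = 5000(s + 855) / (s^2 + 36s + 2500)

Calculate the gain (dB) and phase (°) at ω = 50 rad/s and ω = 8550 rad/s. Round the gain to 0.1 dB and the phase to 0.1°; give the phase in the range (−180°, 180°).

At s = jω = j50:
zero (s+855): 855 + j50 → |·| = √(855²+50²) = √733525 ≈ 856.46, ∠ = arctan(50/855) ≈ 3.35°
quadratic: (j50)² + 36·j50 + 2500 = 0 + j1800 → |·| ≈ 1800, ∠ ≈ 90.00°
|G| = 5000 · 856.46 / 1800 ≈ 2379.1
Gain = 20 log₁₀(2379.1) ≈ 67.53 dB
∠G = 3.35° − 90.00° = -86.65°

At s = jω = j8550:
zero (s+855): 855 + j8550 → |·| = √(855²+8550²) = √73833525 ≈ 8592.6, ∠ = arctan(8550/855) ≈ 84.29°
quadratic: (j8550)² + 36·j8550 + 2500 = -73100000 + j307800 → |·| ≈ 7.3101e+07, ∠ ≈ 179.76°
|G| = 5000 · 8592.6 / 7.3101e+07 ≈ 0.58772
Gain = 20 log₁₀(0.58772) ≈ -4.62 dB
∠G = 84.29° − 179.76° = -95.47°

ω = 50: 67.5 dB, -86.7°; ω = 8550: -4.6 dB, -95.5°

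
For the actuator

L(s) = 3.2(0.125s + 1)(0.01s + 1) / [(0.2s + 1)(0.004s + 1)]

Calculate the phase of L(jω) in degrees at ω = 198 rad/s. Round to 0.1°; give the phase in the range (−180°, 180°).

24.0°

At ω = 198 rad/s:
zero (1 + j198·0.125) = 1 + j24.75 → |·| ≈ 24.77, ∠ ≈ 87.69°
zero (1 + j198·0.01) = 1 + j1.98 → |·| ≈ 2.2182, ∠ ≈ 63.20°
pole (1 + j198·0.2) = 1 + j39.6 → |·| ≈ 39.613, ∠ ≈ 88.55°
pole (1 + j198·0.004) = 1 + j0.792 → |·| ≈ 1.2756, ∠ ≈ 38.38°
∠L = (87.69° + 63.20°) − (88.55° + 38.38°) = 23.96°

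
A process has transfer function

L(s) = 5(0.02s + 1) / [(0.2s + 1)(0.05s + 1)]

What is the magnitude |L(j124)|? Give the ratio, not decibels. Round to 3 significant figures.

At ω = 124 rad/s:
zero (1 + j124·0.02) = 1 + j2.48 → |·| ≈ 2.674, ∠ ≈ 68.04°
pole (1 + j124·0.2) = 1 + j24.8 → |·| ≈ 24.82, ∠ ≈ 87.69°
pole (1 + j124·0.05) = 1 + j6.2 → |·| ≈ 6.2801, ∠ ≈ 80.84°
|L| = 5 · 2.674 / (24.82 · 6.2801) ≈ 0.085775

0.0858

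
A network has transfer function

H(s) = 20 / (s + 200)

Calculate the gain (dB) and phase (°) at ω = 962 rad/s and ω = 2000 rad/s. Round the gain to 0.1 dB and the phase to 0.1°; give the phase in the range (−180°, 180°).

Substitute s = j962:
Numerator: 20 = 20 + j0
Denominator: (j962) + 200 = 200 + j962
|N| = √(20² + 0²) ≈ 20, ∠N ≈ 0.00°
|D| = √(200² + 962²) ≈ 982.57, ∠D ≈ 78.26°
|H| = 20 / 982.57 ≈ 0.020355
Gain = 20 log₁₀(0.020355) ≈ -33.83 dB
∠H = 0.00° − 78.26° = -78.26°

Substitute s = j2000:
Numerator: 20 = 20 + j0
Denominator: (j2000) + 200 = 200 + j2000
|N| = √(20² + 0²) ≈ 20, ∠N ≈ 0.00°
|D| = √(200² + 2000²) ≈ 2010, ∠D ≈ 84.29°
|H| = 20 / 2010 ≈ 0.0099502
Gain = 20 log₁₀(0.0099502) ≈ -40.04 dB
∠H = 0.00° − 84.29° = -84.29°

ω = 962: -33.8 dB, -78.3°; ω = 2000: -40.0 dB, -84.3°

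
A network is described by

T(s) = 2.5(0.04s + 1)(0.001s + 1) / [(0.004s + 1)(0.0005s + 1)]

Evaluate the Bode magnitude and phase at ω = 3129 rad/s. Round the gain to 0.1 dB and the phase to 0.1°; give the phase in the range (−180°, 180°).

At ω = 3129 rad/s:
zero (1 + j3129·0.04) = 1 + j125.16 → |·| ≈ 125.16, ∠ ≈ 89.54°
zero (1 + j3129·0.001) = 1 + j3.129 → |·| ≈ 3.2849, ∠ ≈ 72.28°
pole (1 + j3129·0.004) = 1 + j12.516 → |·| ≈ 12.556, ∠ ≈ 85.43°
pole (1 + j3129·0.0005) = 1 + j1.5645 → |·| ≈ 1.8568, ∠ ≈ 57.41°
|T| = 2.5 · 125.16 · 3.2849 / (12.556 · 1.8568) ≈ 44.087
Gain = 20 log₁₀(44.087) ≈ 32.89 dB
∠T = (89.54° + 72.28°) − (85.43° + 57.41°) = 18.98°

32.9 dB, 19.0°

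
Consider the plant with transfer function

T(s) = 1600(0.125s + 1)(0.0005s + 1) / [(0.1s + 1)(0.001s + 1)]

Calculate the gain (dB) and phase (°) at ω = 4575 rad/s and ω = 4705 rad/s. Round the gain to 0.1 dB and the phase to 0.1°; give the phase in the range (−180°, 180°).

At ω = 4575 rad/s:
zero (1 + j4575·0.125) = 1 + j571.875 → |·| ≈ 571.88, ∠ ≈ 89.90°
zero (1 + j4575·0.0005) = 1 + j2.2875 → |·| ≈ 2.4965, ∠ ≈ 66.39°
pole (1 + j4575·0.1) = 1 + j457.5 → |·| ≈ 457.5, ∠ ≈ 89.87°
pole (1 + j4575·0.001) = 1 + j4.575 → |·| ≈ 4.683, ∠ ≈ 77.67°
|T| = 1600 · 571.88 · 2.4965 / (457.5 · 4.683) ≈ 1066.2
Gain = 20 log₁₀(1066.2) ≈ 60.56 dB
∠T = (89.90° + 66.39°) − (89.87° + 77.67°) = -11.25°

At ω = 4705 rad/s:
zero (1 + j4705·0.125) = 1 + j588.125 → |·| ≈ 588.13, ∠ ≈ 89.90°
zero (1 + j4705·0.0005) = 1 + j2.3525 → |·| ≈ 2.5562, ∠ ≈ 66.97°
pole (1 + j4705·0.1) = 1 + j470.5 → |·| ≈ 470.5, ∠ ≈ 89.88°
pole (1 + j4705·0.001) = 1 + j4.705 → |·| ≈ 4.8101, ∠ ≈ 78.00°
|T| = 1600 · 588.13 · 2.5562 / (470.5 · 4.8101) ≈ 1062.9
Gain = 20 log₁₀(1062.9) ≈ 60.53 dB
∠T = (89.90° + 66.97°) − (89.88° + 78.00°) = -11.01°

ω = 4575: 60.6 dB, -11.3°; ω = 4705: 60.5 dB, -11.0°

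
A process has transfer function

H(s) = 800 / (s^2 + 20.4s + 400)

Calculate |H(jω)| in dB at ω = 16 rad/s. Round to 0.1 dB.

7.0 dB

At s = jω = j16:
quadratic: (j16)² + 20.4·j16 + 400 = 144 + j326.4 → |·| ≈ 356.75, ∠ ≈ 66.19°
|H| = 800 / 356.75 ≈ 2.2425
Gain = 20 log₁₀(2.2425) ≈ 7.01 dB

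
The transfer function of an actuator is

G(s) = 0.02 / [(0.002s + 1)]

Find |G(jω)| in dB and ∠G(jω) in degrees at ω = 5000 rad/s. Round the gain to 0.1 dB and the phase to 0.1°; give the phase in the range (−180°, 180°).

At ω = 5000 rad/s:
pole (1 + j5000·0.002) = 1 + j10 → |·| ≈ 10.05, ∠ ≈ 84.29°
|G| = 0.02 · 1 / (10.05) ≈ 0.00199
Gain = 20 log₁₀(0.00199) ≈ -54.02 dB
∠G = (0°) − (84.29°) = -84.29°

-54.0 dB, -84.3°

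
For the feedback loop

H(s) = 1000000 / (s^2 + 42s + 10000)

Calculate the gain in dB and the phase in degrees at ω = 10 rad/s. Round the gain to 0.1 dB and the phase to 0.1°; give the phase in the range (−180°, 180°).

At s = jω = j10:
quadratic: (j10)² + 42·j10 + 10000 = 9900 + j420 → |·| ≈ 9908.9, ∠ ≈ 2.43°
|H| = 1000000 / 9908.9 ≈ 100.92
Gain = 20 log₁₀(100.92) ≈ 40.08 dB
∠H = 0.00° − 2.43° = -2.43°

40.1 dB, -2.4°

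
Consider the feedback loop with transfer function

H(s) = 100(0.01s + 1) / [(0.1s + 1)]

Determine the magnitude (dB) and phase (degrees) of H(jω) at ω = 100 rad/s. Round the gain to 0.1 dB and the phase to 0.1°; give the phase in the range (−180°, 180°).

At ω = 100 rad/s:
zero (1 + j100·0.01) = 1 + j1 → |·| ≈ 1.4142, ∠ ≈ 45.00°
pole (1 + j100·0.1) = 1 + j10 → |·| ≈ 10.05, ∠ ≈ 84.29°
|H| = 100 · 1.4142 / (10.05) ≈ 14.072
Gain = 20 log₁₀(14.072) ≈ 22.97 dB
∠H = (45.00°) − (84.29°) = -39.29°

23.0 dB, -39.3°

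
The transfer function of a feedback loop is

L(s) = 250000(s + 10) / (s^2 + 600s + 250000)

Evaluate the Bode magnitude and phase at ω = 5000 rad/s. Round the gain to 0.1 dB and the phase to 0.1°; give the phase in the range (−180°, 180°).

At s = jω = j5000:
zero (s+10): 10 + j5000 → |·| = √(10²+5000²) = √25000100 ≈ 5000, ∠ = arctan(5000/10) ≈ 89.89°
quadratic: (j5000)² + 600·j5000 + 250000 = -24750000 + j3000000 → |·| ≈ 2.4931e+07, ∠ ≈ 173.09°
|L| = 250000 · 5000 / 2.4931e+07 ≈ 50.138
Gain = 20 log₁₀(50.138) ≈ 34.00 dB
∠L = 89.89° − 173.09° = -83.20°

34.0 dB, -83.2°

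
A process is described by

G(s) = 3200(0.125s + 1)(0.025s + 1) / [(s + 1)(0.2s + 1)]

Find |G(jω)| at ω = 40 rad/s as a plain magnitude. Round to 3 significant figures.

At ω = 40 rad/s:
zero (1 + j40·0.125) = 1 + j5 → |·| ≈ 5.099, ∠ ≈ 78.69°
zero (1 + j40·0.025) = 1 + j1 → |·| ≈ 1.4142, ∠ ≈ 45.00°
pole (1 + j40·1) = 1 + j40 → |·| ≈ 40.012, ∠ ≈ 88.57°
pole (1 + j40·0.2) = 1 + j8 → |·| ≈ 8.0623, ∠ ≈ 82.87°
|G| = 3200 · 5.099 · 1.4142 / (40.012 · 8.0623) ≈ 71.531

71.5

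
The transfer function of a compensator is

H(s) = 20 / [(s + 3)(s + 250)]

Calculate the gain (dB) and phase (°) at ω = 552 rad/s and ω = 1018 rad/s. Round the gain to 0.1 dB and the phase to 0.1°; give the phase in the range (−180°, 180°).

ω = 552: -84.5 dB, -155.3°; ω = 1018: -94.5 dB, -166.0°

At s = jω = j552:
pole (s+3): 3 + j552 → |·| = √(3²+552²) = √304713 ≈ 552.01, ∠ = arctan(552/3) ≈ 89.69°
pole (s+250): 250 + j552 → |·| = √(250²+552²) = √367204 ≈ 605.97, ∠ = arctan(552/250) ≈ 65.63°
|H| = 20 / 3.345e+05 ≈ 5.9791e-05
Gain = 20 log₁₀(5.9791e-05) ≈ -84.47 dB
∠H = 0.00° − 155.32° = -155.32°

At s = jω = j1018:
pole (s+3): 3 + j1018 → |·| = √(3²+1018²) = √1036333 ≈ 1018, ∠ = arctan(1018/3) ≈ 89.83°
pole (s+250): 250 + j1018 → |·| = √(250²+1018²) = √1098824 ≈ 1048.2, ∠ = arctan(1018/250) ≈ 76.20°
|H| = 20 / 1.0671e+06 ≈ 1.8742e-05
Gain = 20 log₁₀(1.8742e-05) ≈ -94.54 dB
∠H = 0.00° − 166.03° = -166.03°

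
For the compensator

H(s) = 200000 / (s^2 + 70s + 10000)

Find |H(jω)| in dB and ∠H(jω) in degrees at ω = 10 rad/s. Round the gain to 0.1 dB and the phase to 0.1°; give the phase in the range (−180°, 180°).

26.1 dB, -4.0°

At s = jω = j10:
quadratic: (j10)² + 70·j10 + 10000 = 9900 + j700 → |·| ≈ 9924.7, ∠ ≈ 4.04°
|H| = 200000 / 9924.7 ≈ 20.152
Gain = 20 log₁₀(20.152) ≈ 26.09 dB
∠H = 0.00° − 4.04° = -4.04°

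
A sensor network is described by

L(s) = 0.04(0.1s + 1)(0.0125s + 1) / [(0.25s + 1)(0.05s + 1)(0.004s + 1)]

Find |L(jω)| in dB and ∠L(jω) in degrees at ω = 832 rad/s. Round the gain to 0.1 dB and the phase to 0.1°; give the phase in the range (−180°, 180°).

At ω = 832 rad/s:
zero (1 + j832·0.1) = 1 + j83.2 → |·| ≈ 83.206, ∠ ≈ 89.31°
zero (1 + j832·0.0125) = 1 + j10.4 → |·| ≈ 10.448, ∠ ≈ 84.51°
pole (1 + j832·0.25) = 1 + j208 → |·| ≈ 208, ∠ ≈ 89.72°
pole (1 + j832·0.05) = 1 + j41.6 → |·| ≈ 41.612, ∠ ≈ 88.62°
pole (1 + j832·0.004) = 1 + j3.328 → |·| ≈ 3.475, ∠ ≈ 73.28°
|L| = 0.04 · 83.206 · 10.448 / (208 · 41.612 · 3.475) ≈ 0.0011561
Gain = 20 log₁₀(0.0011561) ≈ -58.74 dB
∠L = (89.31° + 84.51°) − (89.72° + 88.62° + 73.28°) = -77.80°

-58.7 dB, -77.8°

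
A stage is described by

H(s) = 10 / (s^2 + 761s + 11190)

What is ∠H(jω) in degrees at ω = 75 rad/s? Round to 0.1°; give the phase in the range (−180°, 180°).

Substitute s = j75:
Numerator: 10 = 10 + j0
Denominator: (j75)^2 + 761(j75) + 11190 = 5565 + j57075
|N| = √(10² + 0²) ≈ 10, ∠N ≈ 0.00°
|D| = √(5565² + 57075²) ≈ 57346, ∠D ≈ 84.43°
∠H = 0.00° − 84.43° = -84.43°

-84.4°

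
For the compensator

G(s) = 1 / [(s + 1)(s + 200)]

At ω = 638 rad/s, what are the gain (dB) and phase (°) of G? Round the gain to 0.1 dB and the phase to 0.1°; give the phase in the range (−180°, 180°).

At s = jω = j638:
pole (s+1): 1 + j638 → |·| = √(1²+638²) = √407045 ≈ 638, ∠ = arctan(638/1) ≈ 89.91°
pole (s+200): 200 + j638 → |·| = √(200²+638²) = √447044 ≈ 668.61, ∠ = arctan(638/200) ≈ 72.59°
|G| = 1 / 4.2657e+05 ≈ 2.3443e-06
Gain = 20 log₁₀(2.3443e-06) ≈ -112.60 dB
∠G = 0.00° − 162.50° = -162.50°

-112.6 dB, -162.5°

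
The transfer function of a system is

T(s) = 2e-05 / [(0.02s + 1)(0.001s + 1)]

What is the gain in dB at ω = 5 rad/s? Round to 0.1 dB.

At ω = 5 rad/s:
pole (1 + j5·0.02) = 1 + j0.1 → |·| ≈ 1.005, ∠ ≈ 5.71°
pole (1 + j5·0.001) = 1 + j0.005 → |·| ≈ 1, ∠ ≈ 0.29°
|T| = 2e-05 · 1 / (1.005 · 1) ≈ 1.99e-05
Gain = 20 log₁₀(1.99e-05) ≈ -94.02 dB

-94.0 dB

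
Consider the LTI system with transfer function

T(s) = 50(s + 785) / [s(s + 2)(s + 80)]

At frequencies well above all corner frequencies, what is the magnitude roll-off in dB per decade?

-40 dB/decade

Each pole contributes −20 dB/decade at high frequency; each zero contributes +20 dB/decade.
Net: 1 zero(s) − 3 pole(s) → -40 dB/decade.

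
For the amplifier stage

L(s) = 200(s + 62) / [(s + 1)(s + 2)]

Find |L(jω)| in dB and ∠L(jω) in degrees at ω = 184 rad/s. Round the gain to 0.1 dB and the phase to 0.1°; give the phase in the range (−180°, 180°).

At s = jω = j184:
zero (s+62): 62 + j184 → |·| = √(62²+184²) = √37700 ≈ 194.16, ∠ = arctan(184/62) ≈ 71.38°
pole (s+1): 1 + j184 → |·| = √(1²+184²) = √33857 ≈ 184, ∠ = arctan(184/1) ≈ 89.69°
pole (s+2): 2 + j184 → |·| = √(2²+184²) = √33860 ≈ 184.01, ∠ = arctan(184/2) ≈ 89.38°
|L| = 200 · 194.16 / 33858 ≈ 1.1469
Gain = 20 log₁₀(1.1469) ≈ 1.19 dB
∠L = 71.38° − 179.07° = -107.69°

1.2 dB, -107.7°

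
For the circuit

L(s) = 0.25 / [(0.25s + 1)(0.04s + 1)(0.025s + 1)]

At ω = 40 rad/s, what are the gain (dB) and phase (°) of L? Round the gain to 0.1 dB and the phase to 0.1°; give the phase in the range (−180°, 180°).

At ω = 40 rad/s:
pole (1 + j40·0.25) = 1 + j10 → |·| ≈ 10.05, ∠ ≈ 84.29°
pole (1 + j40·0.04) = 1 + j1.6 → |·| ≈ 1.8868, ∠ ≈ 57.99°
pole (1 + j40·0.025) = 1 + j1 → |·| ≈ 1.4142, ∠ ≈ 45.00°
|L| = 0.25 · 1 / (10.05 · 1.8868 · 1.4142) ≈ 0.0093226
Gain = 20 log₁₀(0.0093226) ≈ -40.61 dB
∠L = (0°) − (84.29° + 57.99° + 45.00°) = -187.28° ≡ 172.72° (principal value)

-40.6 dB, 172.7°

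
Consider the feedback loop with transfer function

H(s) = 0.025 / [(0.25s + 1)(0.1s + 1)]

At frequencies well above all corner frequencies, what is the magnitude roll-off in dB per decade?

Each pole contributes −20 dB/decade at high frequency; each zero contributes +20 dB/decade.
Net: 0 zero(s) − 2 pole(s) → -40 dB/decade.

-40 dB/decade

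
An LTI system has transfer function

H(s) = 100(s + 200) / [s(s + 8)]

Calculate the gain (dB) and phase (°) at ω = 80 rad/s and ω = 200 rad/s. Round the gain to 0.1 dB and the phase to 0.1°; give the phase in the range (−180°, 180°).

ω = 80: 10.5 dB, -152.5°; ω = 200: -3.0 dB, -132.7°

At s = jω = j80:
zero (s+200): 200 + j80 → |·| = √(200²+80²) = √46400 ≈ 215.41, ∠ = arctan(80/200) ≈ 21.80°
pole (s+8): 8 + j80 → |·| = √(8²+80²) = √6464 ≈ 80.399, ∠ = arctan(80/8) ≈ 84.29°
pole at origin: |s| = 80, ∠ = 90.00° (in denominator)
|H| = 100 · 215.41 / 6431.9 ≈ 3.3491
Gain = 20 log₁₀(3.3491) ≈ 10.50 dB
∠H = 21.80° − 174.29° = -152.49°

At s = jω = j200:
zero (s+200): 200 + j200 → |·| = √(200²+200²) = √80000 ≈ 282.84, ∠ = arctan(200/200) ≈ 45.00°
pole (s+8): 8 + j200 → |·| = √(8²+200²) = √40064 ≈ 200.16, ∠ = arctan(200/8) ≈ 87.71°
pole at origin: |s| = 200, ∠ = 90.00° (in denominator)
|H| = 100 · 282.84 / 40032 ≈ 0.70653
Gain = 20 log₁₀(0.70653) ≈ -3.02 dB
∠H = 45.00° − 177.71° = -132.71°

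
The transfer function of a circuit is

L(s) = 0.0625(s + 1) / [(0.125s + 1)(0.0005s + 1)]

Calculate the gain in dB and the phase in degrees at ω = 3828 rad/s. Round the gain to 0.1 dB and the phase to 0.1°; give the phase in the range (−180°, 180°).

At ω = 3828 rad/s:
zero (1 + j3828·1) = 1 + j3828 → |·| ≈ 3828, ∠ ≈ 89.99°
pole (1 + j3828·0.125) = 1 + j478.5 → |·| ≈ 478.5, ∠ ≈ 89.88°
pole (1 + j3828·0.0005) = 1 + j1.914 → |·| ≈ 2.1595, ∠ ≈ 62.41°
|L| = 0.0625 · 3828 / (478.5 · 2.1595) ≈ 0.23154
Gain = 20 log₁₀(0.23154) ≈ -12.71 dB
∠L = (89.99°) − (89.88° + 62.41°) = -62.30°

-12.7 dB, -62.3°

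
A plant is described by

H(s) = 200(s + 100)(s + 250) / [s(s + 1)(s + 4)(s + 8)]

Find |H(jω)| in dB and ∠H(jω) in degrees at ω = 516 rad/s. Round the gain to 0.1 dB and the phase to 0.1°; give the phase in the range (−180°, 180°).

-61.4 dB, 144.6°

At s = jω = j516:
zero (s+100): 100 + j516 → |·| = √(100²+516²) = √276256 ≈ 525.6, ∠ = arctan(516/100) ≈ 79.03°
zero (s+250): 250 + j516 → |·| = √(250²+516²) = √328756 ≈ 573.37, ∠ = arctan(516/250) ≈ 64.15°
pole (s+1): 1 + j516 → |·| = √(1²+516²) = √266257 ≈ 516, ∠ = arctan(516/1) ≈ 89.89°
pole (s+4): 4 + j516 → |·| = √(4²+516²) = √266272 ≈ 516.02, ∠ = arctan(516/4) ≈ 89.56°
pole (s+8): 8 + j516 → |·| = √(8²+516²) = √266320 ≈ 516.06, ∠ = arctan(516/8) ≈ 89.11°
pole at origin: |s| = 516, ∠ = 90.00° (in denominator)
|H| = 200 · 3.0136e+05 / 7.0903e+10 ≈ 0.00085006
Gain = 20 log₁₀(0.00085006) ≈ -61.41 dB
∠H = 143.18° − 358.56° = -215.38° ≡ 144.62° (principal value)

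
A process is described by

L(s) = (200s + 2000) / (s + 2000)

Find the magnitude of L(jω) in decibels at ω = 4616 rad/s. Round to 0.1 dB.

Substitute s = j4616:
Numerator: 200(j4616) + 2000 = 2000 + j923200
Denominator: (j4616) + 2000 = 2000 + j4616
|N| = √(2000² + 923200²) ≈ 9.232e+05, ∠N ≈ 89.88°
|D| = √(2000² + 4616²) ≈ 5030.7, ∠D ≈ 66.57°
|L| = 9.232e+05 / 5030.7 ≈ 183.51
Gain = 20 log₁₀(183.51) ≈ 45.27 dB

45.3 dB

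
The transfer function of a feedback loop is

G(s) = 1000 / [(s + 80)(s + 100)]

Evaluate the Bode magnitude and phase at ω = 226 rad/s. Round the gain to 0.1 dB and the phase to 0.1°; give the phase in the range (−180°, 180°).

At s = jω = j226:
pole (s+80): 80 + j226 → |·| = √(80²+226²) = √57476 ≈ 239.74, ∠ = arctan(226/80) ≈ 70.51°
pole (s+100): 100 + j226 → |·| = √(100²+226²) = √61076 ≈ 247.14, ∠ = arctan(226/100) ≈ 66.13°
|G| = 1000 / 59249 ≈ 0.016878
Gain = 20 log₁₀(0.016878) ≈ -35.45 dB
∠G = 0.00° − 136.64° = -136.64°

-35.5 dB, -136.6°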